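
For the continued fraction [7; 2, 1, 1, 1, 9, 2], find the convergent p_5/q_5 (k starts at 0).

Using pₖ = aₖpₖ₋₁ + pₖ₋₂, qₖ = aₖqₖ₋₁ + qₖ₋₂ (with p₋₁=1, p₋₂=0, q₋₁=0, q₋₂=1):
  k=0: a=7, p=7, q=1
  k=1: a=2, p=15, q=2
  k=2: a=1, p=22, q=3
  k=3: a=1, p=37, q=5
  k=4: a=1, p=59, q=8
  k=5: a=9, p=568, q=77

568/77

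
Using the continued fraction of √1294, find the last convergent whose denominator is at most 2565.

91909/2555

√1294 = [35; 1, 34, 1, 70, …] (period length 4).
Convergents:
  p_0/q_0 = 35/1
  p_1/q_1 = 36/1
  p_2/q_2 = 1259/35
  p_3/q_3 = 1295/36
  p_4/q_4 = 91909/2555
  p_5/q_5 = 93204/2591
q_4 = 2555 ≤ 2565 < 2591 = q_5, so the answer is 91909/2555.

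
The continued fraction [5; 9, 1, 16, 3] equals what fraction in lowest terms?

2637/517

Using pₖ = aₖpₖ₋₁ + pₖ₋₂ and qₖ = aₖqₖ₋₁ + qₖ₋₂:
  k=0: a=5, p=5, q=1
  k=1: a=9, p=46, q=9
  k=2: a=1, p=51, q=10
  k=3: a=16, p=862, q=169
  k=4: a=3, p=2637, q=517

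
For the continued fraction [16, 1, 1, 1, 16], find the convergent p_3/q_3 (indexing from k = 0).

50/3

Using pₖ = aₖpₖ₋₁ + pₖ₋₂, qₖ = aₖqₖ₋₁ + qₖ₋₂ (with p₋₁=1, p₋₂=0, q₋₁=0, q₋₂=1):
  k=0: a=16, p=16, q=1
  k=1: a=1, p=17, q=1
  k=2: a=1, p=33, q=2
  k=3: a=1, p=50, q=3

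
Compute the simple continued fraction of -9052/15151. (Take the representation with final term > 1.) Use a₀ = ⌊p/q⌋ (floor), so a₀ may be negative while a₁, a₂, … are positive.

-9052 = -1*15151 + 6099
15151 = 2*6099 + 2953
6099 = 2*2953 + 193
2953 = 15*193 + 58
193 = 3*58 + 19
58 = 3*19 + 1
19 = 19*1 + 0  (stop)
So -9052/15151 = [-1; 2, 2, 15, 3, 3, 19].

[-1; 2, 2, 15, 3, 3, 19]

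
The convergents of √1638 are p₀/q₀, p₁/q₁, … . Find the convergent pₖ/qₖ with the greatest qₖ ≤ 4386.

117248/2897

√1638 = [40; 2, 8, 2, 80, …] (period length 4).
Convergents:
  p_0/q_0 = 40/1
  p_1/q_1 = 81/2
  p_2/q_2 = 688/17
  p_3/q_3 = 1457/36
  p_4/q_4 = 117248/2897
  p_5/q_5 = 235953/5830
q_4 = 2897 ≤ 4386 < 5830 = q_5, so the answer is 117248/2897.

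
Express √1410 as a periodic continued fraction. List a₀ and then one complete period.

a₀ = ⌊√1410⌋ = 37.

[37; 1, 1, 4, 1, 1, 74]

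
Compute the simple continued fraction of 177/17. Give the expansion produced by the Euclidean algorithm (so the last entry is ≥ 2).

[10; 2, 2, 3]

177 = 10·17 + 7
17 = 2·7 + 3
7 = 2·3 + 1
3 = 3·1 + 0  (stop)
So 177/17 = [10; 2, 2, 3].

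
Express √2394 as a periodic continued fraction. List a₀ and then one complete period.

a₀ = ⌊√2394⌋ = 48.

[48; 1, 12, 1, 96]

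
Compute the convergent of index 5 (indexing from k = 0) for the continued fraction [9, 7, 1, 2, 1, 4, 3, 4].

1342/147

Using pₖ = aₖpₖ₋₁ + pₖ₋₂, qₖ = aₖqₖ₋₁ + qₖ₋₂ (with p₋₁=1, p₋₂=0, q₋₁=0, q₋₂=1):
  k=0: a=9, p=9, q=1
  k=1: a=7, p=64, q=7
  k=2: a=1, p=73, q=8
  k=3: a=2, p=210, q=23
  k=4: a=1, p=283, q=31
  k=5: a=4, p=1342, q=147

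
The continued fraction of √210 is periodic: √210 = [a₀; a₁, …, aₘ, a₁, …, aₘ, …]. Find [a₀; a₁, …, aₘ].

[14; 2, 28]

a₀ = ⌊√210⌋ = 14.
With m₀=0, d₀=1 and mₖ₊₁ = dₖaₖ − mₖ, dₖ₊₁ = (n − mₖ₊₁²)/dₖ, aₖ₊₁ = ⌊(a₀+mₖ₊₁)/dₖ₊₁⌋:
  k=1: m=14, d=14, a=2
  k=2: m=14, d=1, a=28
d=1 and a=2a₀=28 at k=2, so the next step gives (m, d) = (14, 14) again — its k=1 value — and the period has length 2.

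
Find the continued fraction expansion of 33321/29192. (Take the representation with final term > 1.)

[1; 7, 14, 3, 2, 13, 3]

33321 = 1×29192 + 4129
29192 = 7×4129 + 289
4129 = 14×289 + 83
289 = 3×83 + 40
83 = 2×40 + 3
40 = 13×3 + 1
3 = 3×1 + 0  (stop)
So 33321/29192 = [1; 7, 14, 3, 2, 13, 3].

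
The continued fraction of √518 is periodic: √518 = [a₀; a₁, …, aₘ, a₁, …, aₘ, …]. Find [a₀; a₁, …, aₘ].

a₀ = ⌊√518⌋ = 22.
With m₀=0, d₀=1 and mₖ₊₁ = dₖaₖ − mₖ, dₖ₊₁ = (n − mₖ₊₁²)/dₖ, aₖ₊₁ = ⌊(a₀+mₖ₊₁)/dₖ₊₁⌋:
  k=1: m=22, d=34, a=1
  k=2: m=12, d=11, a=3
  k=3: m=21, d=7, a=6
  k=4: m=21, d=11, a=3
  k=5: m=12, d=34, a=1
  k=6: m=22, d=1, a=44
d=1 and a=2a₀=44 at k=6, so the next step gives (m, d) = (22, 34) again — its k=1 value — and the period has length 6.

[22; 1, 3, 6, 3, 1, 44]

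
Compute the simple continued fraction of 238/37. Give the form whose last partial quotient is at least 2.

238 = 6*37 + 16
37 = 2*16 + 5
16 = 3*5 + 1
5 = 5*1 + 0  (stop)
So 238/37 = [6; 2, 3, 5].

[6; 2, 3, 5]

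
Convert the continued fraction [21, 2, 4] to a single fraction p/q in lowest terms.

193/9

Using pₖ = aₖpₖ₋₁ + pₖ₋₂ and qₖ = aₖqₖ₋₁ + qₖ₋₂:
  k=0: a=21, p=21, q=1
  k=1: a=2, p=43, q=2
  k=2: a=4, p=193, q=9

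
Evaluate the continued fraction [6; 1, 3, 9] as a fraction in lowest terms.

Fold from the inside: start with 9/1.
  3 + 1/9 = 28/9
  1 + 9/28 = 37/28
  6 + 28/37 = 250/37

250/37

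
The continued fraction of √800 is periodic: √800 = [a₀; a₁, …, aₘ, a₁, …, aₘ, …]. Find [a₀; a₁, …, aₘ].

a₀ = ⌊√800⌋ = 28.
With m₀=0, d₀=1 and mₖ₊₁ = dₖaₖ − mₖ, dₖ₊₁ = (n − mₖ₊₁²)/dₖ, aₖ₊₁ = ⌊(a₀+mₖ₊₁)/dₖ₊₁⌋:
  k=1: m=28, d=16, a=3
  k=2: m=20, d=25, a=1
  k=3: m=5, d=31, a=1
  k=4: m=26, d=4, a=13
  k=5: m=26, d=31, a=1
  k=6: m=5, d=25, a=1
  k=7: m=20, d=16, a=3
  k=8: m=28, d=1, a=56
d=1 and a=2a₀=56 at k=8, so the next step gives (m, d) = (28, 16) again — its k=1 value — and the period has length 8.

[28; 3, 1, 1, 13, 1, 1, 3, 56]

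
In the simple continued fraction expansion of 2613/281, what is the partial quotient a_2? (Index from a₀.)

2

2613 = 9·281 + 84   →  a_0 = 9
281 = 3·84 + 29   →  a_1 = 3
84 = 2·29 + 26   →  a_2 = 2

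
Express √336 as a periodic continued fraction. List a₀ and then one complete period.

a₀ = ⌊√336⌋ = 18.
With m₀=0, d₀=1 and mₖ₊₁ = dₖaₖ − mₖ, dₖ₊₁ = (n − mₖ₊₁²)/dₖ, aₖ₊₁ = ⌊(a₀+mₖ₊₁)/dₖ₊₁⌋:
  k=1: m=18, d=12, a=3
  k=2: m=18, d=1, a=36
d=1 and a=2a₀=36 at k=2, so the next step gives (m, d) = (18, 12) again — its k=1 value — and the period has length 2.

[18; 3, 36]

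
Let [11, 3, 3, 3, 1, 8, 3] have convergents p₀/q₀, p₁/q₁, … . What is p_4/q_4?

486/43

Using pₖ = aₖpₖ₋₁ + pₖ₋₂, qₖ = aₖqₖ₋₁ + qₖ₋₂ (with p₋₁=1, p₋₂=0, q₋₁=0, q₋₂=1):
  k=0: a=11, p=11, q=1
  k=1: a=3, p=34, q=3
  k=2: a=3, p=113, q=10
  k=3: a=3, p=373, q=33
  k=4: a=1, p=486, q=43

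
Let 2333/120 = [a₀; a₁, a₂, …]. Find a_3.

1

2333 = 19·120 + 53   →  a_0 = 19
120 = 2·53 + 14   →  a_1 = 2
53 = 3·14 + 11   →  a_2 = 3
14 = 1·11 + 3   →  a_3 = 1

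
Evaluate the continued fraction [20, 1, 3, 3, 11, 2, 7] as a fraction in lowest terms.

Using pₖ = aₖpₖ₋₁ + pₖ₋₂ and qₖ = aₖqₖ₋₁ + qₖ₋₂:
  k=0: a=20, p=20, q=1
  k=1: a=1, p=21, q=1
  k=2: a=3, p=83, q=4
  k=3: a=3, p=270, q=13
  k=4: a=11, p=3053, q=147
  k=5: a=2, p=6376, q=307
  k=6: a=7, p=47685, q=2296

47685/2296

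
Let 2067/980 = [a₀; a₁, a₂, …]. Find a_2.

2067 = 2·980 + 107   →  a_0 = 2
980 = 9·107 + 17   →  a_1 = 9
107 = 6·17 + 5   →  a_2 = 6

6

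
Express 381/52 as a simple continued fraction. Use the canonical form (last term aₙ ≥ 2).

[7; 3, 17]

381 = 7·52 + 17
52 = 3·17 + 1
17 = 17·1 + 0  (stop)
So 381/52 = [7; 3, 17].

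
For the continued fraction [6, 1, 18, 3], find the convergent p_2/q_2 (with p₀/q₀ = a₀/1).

Using pₖ = aₖpₖ₋₁ + pₖ₋₂, qₖ = aₖqₖ₋₁ + qₖ₋₂ (with p₋₁=1, p₋₂=0, q₋₁=0, q₋₂=1):
  k=0: a=6, p=6, q=1
  k=1: a=1, p=7, q=1
  k=2: a=18, p=132, q=19

132/19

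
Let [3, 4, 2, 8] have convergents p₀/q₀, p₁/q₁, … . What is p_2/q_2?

29/9

Using pₖ = aₖpₖ₋₁ + pₖ₋₂, qₖ = aₖqₖ₋₁ + qₖ₋₂ (with p₋₁=1, p₋₂=0, q₋₁=0, q₋₂=1):
  k=0: a=3, p=3, q=1
  k=1: a=4, p=13, q=4
  k=2: a=2, p=29, q=9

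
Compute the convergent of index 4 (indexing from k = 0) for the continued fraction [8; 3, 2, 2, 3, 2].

481/58

Using pₖ = aₖpₖ₋₁ + pₖ₋₂, qₖ = aₖqₖ₋₁ + qₖ₋₂ (with p₋₁=1, p₋₂=0, q₋₁=0, q₋₂=1):
  k=0: a=8, p=8, q=1
  k=1: a=3, p=25, q=3
  k=2: a=2, p=58, q=7
  k=3: a=2, p=141, q=17
  k=4: a=3, p=481, q=58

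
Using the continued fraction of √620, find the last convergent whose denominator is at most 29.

√620 = [24; 1, 8, 1, 48, …] (period length 4).
Convergents:
  p_0/q_0 = 24/1
  p_1/q_1 = 25/1
  p_2/q_2 = 224/9
  p_3/q_3 = 249/10
  p_4/q_4 = 12176/489
q_3 = 10 ≤ 29 < 489 = q_4, so the answer is 249/10.

249/10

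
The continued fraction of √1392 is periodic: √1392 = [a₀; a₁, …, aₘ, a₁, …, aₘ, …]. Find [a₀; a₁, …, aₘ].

[37; 3, 4, 3, 74]

a₀ = ⌊√1392⌋ = 37.
With m₀=0, d₀=1 and mₖ₊₁ = dₖaₖ − mₖ, dₖ₊₁ = (n − mₖ₊₁²)/dₖ, aₖ₊₁ = ⌊(a₀+mₖ₊₁)/dₖ₊₁⌋:
  k=1: m=37, d=23, a=3
  k=2: m=32, d=16, a=4
  k=3: m=32, d=23, a=3
  k=4: m=37, d=1, a=74
d=1 and a=2a₀=74 at k=4, so the next step gives (m, d) = (37, 23) again — its k=1 value — and the period has length 4.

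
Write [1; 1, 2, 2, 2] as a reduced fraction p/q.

29/17

Fold from the inside: start with 2/1.
  2 + 1/2 = 5/2
  2 + 2/5 = 12/5
  1 + 5/12 = 17/12
  1 + 12/17 = 29/17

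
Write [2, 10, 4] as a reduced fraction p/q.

86/41

Using pₖ = aₖpₖ₋₁ + pₖ₋₂ and qₖ = aₖqₖ₋₁ + qₖ₋₂:
  k=0: a=2, p=2, q=1
  k=1: a=10, p=21, q=10
  k=2: a=4, p=86, q=41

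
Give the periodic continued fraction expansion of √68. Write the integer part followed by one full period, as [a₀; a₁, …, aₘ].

[8; 4, 16]

a₀ = ⌊√68⌋ = 8.
With m₀=0, d₀=1 and mₖ₊₁ = dₖaₖ − mₖ, dₖ₊₁ = (n − mₖ₊₁²)/dₖ, aₖ₊₁ = ⌊(a₀+mₖ₊₁)/dₖ₊₁⌋:
  k=1: m=8, d=4, a=4
  k=2: m=8, d=1, a=16
d=1 and a=2a₀=16 at k=2, so the next step gives (m, d) = (8, 4) again — its k=1 value — and the period has length 2.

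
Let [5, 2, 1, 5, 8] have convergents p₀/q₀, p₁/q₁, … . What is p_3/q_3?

Using pₖ = aₖpₖ₋₁ + pₖ₋₂, qₖ = aₖqₖ₋₁ + qₖ₋₂ (with p₋₁=1, p₋₂=0, q₋₁=0, q₋₂=1):
  k=0: a=5, p=5, q=1
  k=1: a=2, p=11, q=2
  k=2: a=1, p=16, q=3
  k=3: a=5, p=91, q=17

91/17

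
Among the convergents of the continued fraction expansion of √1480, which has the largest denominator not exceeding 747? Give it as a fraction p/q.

√1480 = [38; 2, 8, 19, 8, 2, 76, …] (period length 6).
Convergents:
  p_0/q_0 = 38/1
  p_1/q_1 = 77/2
  p_2/q_2 = 654/17
  p_3/q_3 = 12503/325
  p_4/q_4 = 100678/2617
q_3 = 325 ≤ 747 < 2617 = q_4, so the answer is 12503/325.

12503/325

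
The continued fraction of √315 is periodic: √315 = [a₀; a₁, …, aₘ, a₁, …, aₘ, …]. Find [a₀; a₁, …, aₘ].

a₀ = ⌊√315⌋ = 17.

[17; 1, 2, 1, 34]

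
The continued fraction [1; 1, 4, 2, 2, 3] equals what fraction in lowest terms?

Fold from the inside: start with 3/1.
  2 + 1/3 = 7/3
  2 + 3/7 = 17/7
  4 + 7/17 = 75/17
  1 + 17/75 = 92/75
  1 + 75/92 = 167/92

167/92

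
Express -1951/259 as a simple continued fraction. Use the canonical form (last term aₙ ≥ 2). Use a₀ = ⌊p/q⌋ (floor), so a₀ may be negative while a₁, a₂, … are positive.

-1951 = -8×259 + 121
259 = 2×121 + 17
121 = 7×17 + 2
17 = 8×2 + 1
2 = 2×1 + 0  (stop)
So -1951/259 = [-8; 2, 7, 8, 2].

[-8; 2, 7, 8, 2]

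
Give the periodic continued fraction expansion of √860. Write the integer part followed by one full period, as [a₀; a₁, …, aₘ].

[29; 3, 14, 3, 58]

a₀ = ⌊√860⌋ = 29.
With m₀=0, d₀=1 and mₖ₊₁ = dₖaₖ − mₖ, dₖ₊₁ = (n − mₖ₊₁²)/dₖ, aₖ₊₁ = ⌊(a₀+mₖ₊₁)/dₖ₊₁⌋:
  k=1: m=29, d=19, a=3
  k=2: m=28, d=4, a=14
  k=3: m=28, d=19, a=3
  k=4: m=29, d=1, a=58
d=1 and a=2a₀=58 at k=4, so the next step gives (m, d) = (29, 19) again — its k=1 value — and the period has length 4.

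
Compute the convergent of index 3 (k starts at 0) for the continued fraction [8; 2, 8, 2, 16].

Using pₖ = aₖpₖ₋₁ + pₖ₋₂, qₖ = aₖqₖ₋₁ + qₖ₋₂ (with p₋₁=1, p₋₂=0, q₋₁=0, q₋₂=1):
  k=0: a=8, p=8, q=1
  k=1: a=2, p=17, q=2
  k=2: a=8, p=144, q=17
  k=3: a=2, p=305, q=36

305/36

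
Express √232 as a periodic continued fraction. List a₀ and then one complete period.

[15; 4, 3, 7, 3, 4, 30]

a₀ = ⌊√232⌋ = 15.
With m₀=0, d₀=1 and mₖ₊₁ = dₖaₖ − mₖ, dₖ₊₁ = (n − mₖ₊₁²)/dₖ, aₖ₊₁ = ⌊(a₀+mₖ₊₁)/dₖ₊₁⌋:
  k=1: m=15, d=7, a=4
  k=2: m=13, d=9, a=3
  k=3: m=14, d=4, a=7
  k=4: m=14, d=9, a=3
  k=5: m=13, d=7, a=4
  k=6: m=15, d=1, a=30
d=1 and a=2a₀=30 at k=6, so the next step gives (m, d) = (15, 7) again — its k=1 value — and the period has length 6.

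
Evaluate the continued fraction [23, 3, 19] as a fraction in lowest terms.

Using pₖ = aₖpₖ₋₁ + pₖ₋₂ and qₖ = aₖqₖ₋₁ + qₖ₋₂:
  k=0: a=23, p=23, q=1
  k=1: a=3, p=70, q=3
  k=2: a=19, p=1353, q=58

1353/58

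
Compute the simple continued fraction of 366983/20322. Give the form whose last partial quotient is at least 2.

366983 = 18×20322 + 1187
20322 = 17×1187 + 143
1187 = 8×143 + 43
143 = 3×43 + 14
43 = 3×14 + 1
14 = 14×1 + 0  (stop)
So 366983/20322 = [18; 17, 8, 3, 3, 14].

[18; 17, 8, 3, 3, 14]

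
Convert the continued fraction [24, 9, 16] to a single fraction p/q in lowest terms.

Using pₖ = aₖpₖ₋₁ + pₖ₋₂ and qₖ = aₖqₖ₋₁ + qₖ₋₂:
  k=0: a=24, p=24, q=1
  k=1: a=9, p=217, q=9
  k=2: a=16, p=3496, q=145

3496/145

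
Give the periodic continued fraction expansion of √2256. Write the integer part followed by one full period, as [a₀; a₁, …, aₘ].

[47; 2, 94]

a₀ = ⌊√2256⌋ = 47.
With m₀=0, d₀=1 and mₖ₊₁ = dₖaₖ − mₖ, dₖ₊₁ = (n − mₖ₊₁²)/dₖ, aₖ₊₁ = ⌊(a₀+mₖ₊₁)/dₖ₊₁⌋:
  k=1: m=47, d=47, a=2
  k=2: m=47, d=1, a=94
d=1 and a=2a₀=94 at k=2, so the next step gives (m, d) = (47, 47) again — its k=1 value — and the period has length 2.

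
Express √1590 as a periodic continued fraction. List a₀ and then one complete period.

[39; 1, 6, 1, 78]

a₀ = ⌊√1590⌋ = 39.
With m₀=0, d₀=1 and mₖ₊₁ = dₖaₖ − mₖ, dₖ₊₁ = (n − mₖ₊₁²)/dₖ, aₖ₊₁ = ⌊(a₀+mₖ₊₁)/dₖ₊₁⌋:
  k=1: m=39, d=69, a=1
  k=2: m=30, d=10, a=6
  k=3: m=30, d=69, a=1
  k=4: m=39, d=1, a=78
d=1 and a=2a₀=78 at k=4, so the next step gives (m, d) = (39, 69) again — its k=1 value — and the period has length 4.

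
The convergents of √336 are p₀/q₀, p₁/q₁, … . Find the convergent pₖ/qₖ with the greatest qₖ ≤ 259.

√336 = [18; 3, 36, …] (period length 2).
Convergents:
  p_0/q_0 = 18/1
  p_1/q_1 = 55/3
  p_2/q_2 = 1998/109
  p_3/q_3 = 6049/330
q_2 = 109 ≤ 259 < 330 = q_3, so the answer is 1998/109.

1998/109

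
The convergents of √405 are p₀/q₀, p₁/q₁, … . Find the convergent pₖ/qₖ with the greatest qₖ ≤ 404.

6460/321

√405 = [20; 8, 40, …] (period length 2).
Convergents:
  p_0/q_0 = 20/1
  p_1/q_1 = 161/8
  p_2/q_2 = 6460/321
  p_3/q_3 = 51841/2576
q_2 = 321 ≤ 404 < 2576 = q_3, so the answer is 6460/321.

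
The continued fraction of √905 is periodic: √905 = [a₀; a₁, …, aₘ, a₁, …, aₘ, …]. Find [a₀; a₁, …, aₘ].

[30; 12, 60]

a₀ = ⌊√905⌋ = 30.
With m₀=0, d₀=1 and mₖ₊₁ = dₖaₖ − mₖ, dₖ₊₁ = (n − mₖ₊₁²)/dₖ, aₖ₊₁ = ⌊(a₀+mₖ₊₁)/dₖ₊₁⌋:
  k=1: m=30, d=5, a=12
  k=2: m=30, d=1, a=60
d=1 and a=2a₀=60 at k=2, so the next step gives (m, d) = (30, 5) again — its k=1 value — and the period has length 2.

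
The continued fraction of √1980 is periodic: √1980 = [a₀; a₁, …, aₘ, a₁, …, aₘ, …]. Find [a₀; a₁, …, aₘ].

[44; 2, 88]

a₀ = ⌊√1980⌋ = 44.
With m₀=0, d₀=1 and mₖ₊₁ = dₖaₖ − mₖ, dₖ₊₁ = (n − mₖ₊₁²)/dₖ, aₖ₊₁ = ⌊(a₀+mₖ₊₁)/dₖ₊₁⌋:
  k=1: m=44, d=44, a=2
  k=2: m=44, d=1, a=88
d=1 and a=2a₀=88 at k=2, so the next step gives (m, d) = (44, 44) again — its k=1 value — and the period has length 2.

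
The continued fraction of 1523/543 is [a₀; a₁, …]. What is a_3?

1523 = 2·543 + 437   →  a_0 = 2
543 = 1·437 + 106   →  a_1 = 1
437 = 4·106 + 13   →  a_2 = 4
106 = 8·13 + 2   →  a_3 = 8

8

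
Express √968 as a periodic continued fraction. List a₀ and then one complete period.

a₀ = ⌊√968⌋ = 31.

[31; 8, 1, 6, 1, 8, 62]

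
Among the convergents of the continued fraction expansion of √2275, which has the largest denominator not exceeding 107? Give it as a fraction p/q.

1574/33

√2275 = [47; 1, 2, 3, 2, 1, 94, …] (period length 6).
Convergents:
  p_0/q_0 = 47/1
  p_1/q_1 = 48/1
  p_2/q_2 = 143/3
  p_3/q_3 = 477/10
  p_4/q_4 = 1097/23
  p_5/q_5 = 1574/33
  p_6/q_6 = 149053/3125
q_5 = 33 ≤ 107 < 3125 = q_6, so the answer is 1574/33.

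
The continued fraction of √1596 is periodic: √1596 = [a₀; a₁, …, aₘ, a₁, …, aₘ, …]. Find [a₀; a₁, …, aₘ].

a₀ = ⌊√1596⌋ = 39.
With m₀=0, d₀=1 and mₖ₊₁ = dₖaₖ − mₖ, dₖ₊₁ = (n − mₖ₊₁²)/dₖ, aₖ₊₁ = ⌊(a₀+mₖ₊₁)/dₖ₊₁⌋:
  k=1: m=39, d=75, a=1
  k=2: m=36, d=4, a=18
  k=3: m=36, d=75, a=1
  k=4: m=39, d=1, a=78
d=1 and a=2a₀=78 at k=4, so the next step gives (m, d) = (39, 75) again — its k=1 value — and the period has length 4.

[39; 1, 18, 1, 78]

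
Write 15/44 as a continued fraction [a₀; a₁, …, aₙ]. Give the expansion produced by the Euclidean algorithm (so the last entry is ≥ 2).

15 = 0·44 + 15
44 = 2·15 + 14
15 = 1·14 + 1
14 = 14·1 + 0  (stop)
So 15/44 = [0; 2, 1, 14].

[0; 2, 1, 14]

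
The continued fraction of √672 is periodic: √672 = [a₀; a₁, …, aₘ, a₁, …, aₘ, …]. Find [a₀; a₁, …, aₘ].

a₀ = ⌊√672⌋ = 25.
With m₀=0, d₀=1 and mₖ₊₁ = dₖaₖ − mₖ, dₖ₊₁ = (n − mₖ₊₁²)/dₖ, aₖ₊₁ = ⌊(a₀+mₖ₊₁)/dₖ₊₁⌋:
  k=1: m=25, d=47, a=1
  k=2: m=22, d=4, a=11
  k=3: m=22, d=47, a=1
  k=4: m=25, d=1, a=50
d=1 and a=2a₀=50 at k=4, so the next step gives (m, d) = (25, 47) again — its k=1 value — and the period has length 4.

[25; 1, 11, 1, 50]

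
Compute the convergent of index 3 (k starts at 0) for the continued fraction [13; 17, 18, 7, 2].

28285/2166

Using pₖ = aₖpₖ₋₁ + pₖ₋₂, qₖ = aₖqₖ₋₁ + qₖ₋₂ (with p₋₁=1, p₋₂=0, q₋₁=0, q₋₂=1):
  k=0: a=13, p=13, q=1
  k=1: a=17, p=222, q=17
  k=2: a=18, p=4009, q=307
  k=3: a=7, p=28285, q=2166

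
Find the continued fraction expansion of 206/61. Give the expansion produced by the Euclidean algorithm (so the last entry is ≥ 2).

[3; 2, 1, 1, 1, 7]

206 = 3×61 + 23
61 = 2×23 + 15
23 = 1×15 + 8
15 = 1×8 + 7
8 = 1×7 + 1
7 = 7×1 + 0  (stop)
So 206/61 = [3; 2, 1, 1, 1, 7].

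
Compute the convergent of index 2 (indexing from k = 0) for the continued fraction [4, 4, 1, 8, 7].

21/5

Using pₖ = aₖpₖ₋₁ + pₖ₋₂, qₖ = aₖqₖ₋₁ + qₖ₋₂ (with p₋₁=1, p₋₂=0, q₋₁=0, q₋₂=1):
  k=0: a=4, p=4, q=1
  k=1: a=4, p=17, q=4
  k=2: a=1, p=21, q=5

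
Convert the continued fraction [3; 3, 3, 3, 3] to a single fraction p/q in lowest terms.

Using pₖ = aₖpₖ₋₁ + pₖ₋₂ and qₖ = aₖqₖ₋₁ + qₖ₋₂:
  k=0: a=3, p=3, q=1
  k=1: a=3, p=10, q=3
  k=2: a=3, p=33, q=10
  k=3: a=3, p=109, q=33
  k=4: a=3, p=360, q=109

360/109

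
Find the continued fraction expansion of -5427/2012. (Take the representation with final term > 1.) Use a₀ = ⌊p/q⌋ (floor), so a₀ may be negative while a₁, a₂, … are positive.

-5427 = -3×2012 + 609
2012 = 3×609 + 185
609 = 3×185 + 54
185 = 3×54 + 23
54 = 2×23 + 8
23 = 2×8 + 7
8 = 1×7 + 1
7 = 7×1 + 0  (stop)
So -5427/2012 = [-3; 3, 3, 3, 2, 2, 1, 7].

[-3; 3, 3, 3, 2, 2, 1, 7]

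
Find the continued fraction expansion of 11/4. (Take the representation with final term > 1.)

[2; 1, 3]

11 = 2×4 + 3
4 = 1×3 + 1
3 = 3×1 + 0  (stop)
So 11/4 = [2; 1, 3].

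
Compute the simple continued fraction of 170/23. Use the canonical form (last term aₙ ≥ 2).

[7; 2, 1, 1, 4]

170 = 7*23 + 9
23 = 2*9 + 5
9 = 1*5 + 4
5 = 1*4 + 1
4 = 4*1 + 0  (stop)
So 170/23 = [7; 2, 1, 1, 4].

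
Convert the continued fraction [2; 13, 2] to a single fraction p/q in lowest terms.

56/27

Using pₖ = aₖpₖ₋₁ + pₖ₋₂ and qₖ = aₖqₖ₋₁ + qₖ₋₂:
  k=0: a=2, p=2, q=1
  k=1: a=13, p=27, q=13
  k=2: a=2, p=56, q=27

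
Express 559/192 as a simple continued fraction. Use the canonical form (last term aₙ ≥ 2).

559 = 2·192 + 175
192 = 1·175 + 17
175 = 10·17 + 5
17 = 3·5 + 2
5 = 2·2 + 1
2 = 2·1 + 0  (stop)
So 559/192 = [2; 1, 10, 3, 2, 2].

[2; 1, 10, 3, 2, 2]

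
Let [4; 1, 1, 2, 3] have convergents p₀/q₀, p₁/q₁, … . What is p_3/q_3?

23/5

Using pₖ = aₖpₖ₋₁ + pₖ₋₂, qₖ = aₖqₖ₋₁ + qₖ₋₂ (with p₋₁=1, p₋₂=0, q₋₁=0, q₋₂=1):
  k=0: a=4, p=4, q=1
  k=1: a=1, p=5, q=1
  k=2: a=1, p=9, q=2
  k=3: a=2, p=23, q=5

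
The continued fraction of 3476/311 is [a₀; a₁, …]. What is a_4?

1

3476 = 11·311 + 55   →  a_0 = 11
311 = 5·55 + 36   →  a_1 = 5
55 = 1·36 + 19   →  a_2 = 1
36 = 1·19 + 17   →  a_3 = 1
19 = 1·17 + 2   →  a_4 = 1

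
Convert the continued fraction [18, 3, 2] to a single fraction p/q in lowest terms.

128/7

Fold from the inside: start with 2/1.
  3 + 1/2 = 7/2
  18 + 2/7 = 128/7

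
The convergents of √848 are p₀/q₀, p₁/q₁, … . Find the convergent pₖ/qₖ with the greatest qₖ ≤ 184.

√848 = [29; 8, 3, 3, 3, 8, 58, …] (period length 6).
Convergents:
  p_0/q_0 = 29/1
  p_1/q_1 = 233/8
  p_2/q_2 = 728/25
  p_3/q_3 = 2417/83
  p_4/q_4 = 7979/274
q_3 = 83 ≤ 184 < 274 = q_4, so the answer is 2417/83.

2417/83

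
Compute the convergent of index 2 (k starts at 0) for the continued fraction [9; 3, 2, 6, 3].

Using pₖ = aₖpₖ₋₁ + pₖ₋₂, qₖ = aₖqₖ₋₁ + qₖ₋₂ (with p₋₁=1, p₋₂=0, q₋₁=0, q₋₂=1):
  k=0: a=9, p=9, q=1
  k=1: a=3, p=28, q=3
  k=2: a=2, p=65, q=7

65/7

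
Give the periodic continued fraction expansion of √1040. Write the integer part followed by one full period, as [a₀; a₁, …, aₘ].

[32; 4, 64]

a₀ = ⌊√1040⌋ = 32.
With m₀=0, d₀=1 and mₖ₊₁ = dₖaₖ − mₖ, dₖ₊₁ = (n − mₖ₊₁²)/dₖ, aₖ₊₁ = ⌊(a₀+mₖ₊₁)/dₖ₊₁⌋:
  k=1: m=32, d=16, a=4
  k=2: m=32, d=1, a=64
d=1 and a=2a₀=64 at k=2, so the next step gives (m, d) = (32, 16) again — its k=1 value — and the period has length 2.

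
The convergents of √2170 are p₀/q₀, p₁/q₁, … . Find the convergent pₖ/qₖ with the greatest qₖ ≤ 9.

326/7

√2170 = [46; 1, 1, 2, 1, 1, 92, …] (period length 6).
Convergents:
  p_0/q_0 = 46/1
  p_1/q_1 = 47/1
  p_2/q_2 = 93/2
  p_3/q_3 = 233/5
  p_4/q_4 = 326/7
  p_5/q_5 = 559/12
q_4 = 7 ≤ 9 < 12 = q_5, so the answer is 326/7.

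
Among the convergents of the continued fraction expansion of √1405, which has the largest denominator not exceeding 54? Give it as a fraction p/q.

1087/29

√1405 = [37; 2, 14, 2, 74, …] (period length 4).
Convergents:
  p_0/q_0 = 37/1
  p_1/q_1 = 75/2
  p_2/q_2 = 1087/29
  p_3/q_3 = 2249/60
q_2 = 29 ≤ 54 < 60 = q_3, so the answer is 1087/29.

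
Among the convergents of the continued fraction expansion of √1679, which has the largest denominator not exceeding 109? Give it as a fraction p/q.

1680/41

√1679 = [40; 1, 39, 1, 80, …] (period length 4).
Convergents:
  p_0/q_0 = 40/1
  p_1/q_1 = 41/1
  p_2/q_2 = 1639/40
  p_3/q_3 = 1680/41
  p_4/q_4 = 136039/3320
q_3 = 41 ≤ 109 < 3320 = q_4, so the answer is 1680/41.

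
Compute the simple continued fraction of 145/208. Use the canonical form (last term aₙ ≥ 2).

[0; 1, 2, 3, 3, 6]

145 = 0*208 + 145
208 = 1*145 + 63
145 = 2*63 + 19
63 = 3*19 + 6
19 = 3*6 + 1
6 = 6*1 + 0  (stop)
So 145/208 = [0; 1, 2, 3, 3, 6].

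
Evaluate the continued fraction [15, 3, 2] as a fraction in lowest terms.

107/7

Using pₖ = aₖpₖ₋₁ + pₖ₋₂ and qₖ = aₖqₖ₋₁ + qₖ₋₂:
  k=0: a=15, p=15, q=1
  k=1: a=3, p=46, q=3
  k=2: a=2, p=107, q=7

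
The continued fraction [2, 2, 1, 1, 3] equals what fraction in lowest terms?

43/18

Fold from the inside: start with 3/1.
  1 + 1/3 = 4/3
  1 + 3/4 = 7/4
  2 + 4/7 = 18/7
  2 + 7/18 = 43/18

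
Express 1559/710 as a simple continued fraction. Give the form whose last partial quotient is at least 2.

1559 = 2*710 + 139
710 = 5*139 + 15
139 = 9*15 + 4
15 = 3*4 + 3
4 = 1*3 + 1
3 = 3*1 + 0  (stop)
So 1559/710 = [2; 5, 9, 3, 1, 3].

[2; 5, 9, 3, 1, 3]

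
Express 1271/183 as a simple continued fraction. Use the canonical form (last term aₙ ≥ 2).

[6; 1, 17, 3, 3]

1271 = 6×183 + 173
183 = 1×173 + 10
173 = 17×10 + 3
10 = 3×3 + 1
3 = 3×1 + 0  (stop)
So 1271/183 = [6; 1, 17, 3, 3].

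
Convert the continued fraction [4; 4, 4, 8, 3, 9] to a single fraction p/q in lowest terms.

Fold from the inside: start with 9/1.
  3 + 1/9 = 28/9
  8 + 9/28 = 233/28
  4 + 28/233 = 960/233
  4 + 233/960 = 4073/960
  4 + 960/4073 = 17252/4073

17252/4073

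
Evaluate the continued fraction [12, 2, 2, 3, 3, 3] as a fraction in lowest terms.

Using pₖ = aₖpₖ₋₁ + pₖ₋₂ and qₖ = aₖqₖ₋₁ + qₖ₋₂:
  k=0: a=12, p=12, q=1
  k=1: a=2, p=25, q=2
  k=2: a=2, p=62, q=5
  k=3: a=3, p=211, q=17
  k=4: a=3, p=695, q=56
  k=5: a=3, p=2296, q=185

2296/185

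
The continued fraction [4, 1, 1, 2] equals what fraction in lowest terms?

Fold from the inside: start with 2/1.
  1 + 1/2 = 3/2
  1 + 2/3 = 5/3
  4 + 3/5 = 23/5

23/5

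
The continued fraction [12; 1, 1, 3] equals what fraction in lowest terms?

Fold from the inside: start with 3/1.
  1 + 1/3 = 4/3
  1 + 3/4 = 7/4
  12 + 4/7 = 88/7

88/7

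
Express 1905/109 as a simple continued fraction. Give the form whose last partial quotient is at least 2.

[17; 2, 10, 2, 2]

1905 = 17×109 + 52
109 = 2×52 + 5
52 = 10×5 + 2
5 = 2×2 + 1
2 = 2×1 + 0  (stop)
So 1905/109 = [17; 2, 10, 2, 2].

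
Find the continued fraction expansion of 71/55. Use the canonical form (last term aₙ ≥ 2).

[1; 3, 2, 3, 2]

71 = 1×55 + 16
55 = 3×16 + 7
16 = 2×7 + 2
7 = 3×2 + 1
2 = 2×1 + 0  (stop)
So 71/55 = [1; 3, 2, 3, 2].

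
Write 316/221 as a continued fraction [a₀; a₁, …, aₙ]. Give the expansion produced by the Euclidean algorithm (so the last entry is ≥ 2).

[1; 2, 3, 15, 2]

316 = 1·221 + 95
221 = 2·95 + 31
95 = 3·31 + 2
31 = 15·2 + 1
2 = 2·1 + 0  (stop)
So 316/221 = [1; 2, 3, 15, 2].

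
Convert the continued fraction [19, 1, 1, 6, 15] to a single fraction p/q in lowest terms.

Fold from the inside: start with 15/1.
  6 + 1/15 = 91/15
  1 + 15/91 = 106/91
  1 + 91/106 = 197/106
  19 + 106/197 = 3849/197

3849/197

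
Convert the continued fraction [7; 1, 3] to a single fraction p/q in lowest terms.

Fold from the inside: start with 3/1.
  1 + 1/3 = 4/3
  7 + 3/4 = 31/4

31/4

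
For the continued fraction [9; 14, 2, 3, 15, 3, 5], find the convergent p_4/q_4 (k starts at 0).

Using pₖ = aₖpₖ₋₁ + pₖ₋₂, qₖ = aₖqₖ₋₁ + qₖ₋₂ (with p₋₁=1, p₋₂=0, q₋₁=0, q₋₂=1):
  k=0: a=9, p=9, q=1
  k=1: a=14, p=127, q=14
  k=2: a=2, p=263, q=29
  k=3: a=3, p=916, q=101
  k=4: a=15, p=14003, q=1544

14003/1544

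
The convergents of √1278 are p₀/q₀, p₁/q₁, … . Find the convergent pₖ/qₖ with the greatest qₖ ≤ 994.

√1278 = [35; 1, 2, 1, 70, …] (period length 4).
Convergents:
  p_0/q_0 = 35/1
  p_1/q_1 = 36/1
  p_2/q_2 = 107/3
  p_3/q_3 = 143/4
  p_4/q_4 = 10117/283
  p_5/q_5 = 10260/287
  p_6/q_6 = 30637/857
  p_7/q_7 = 40897/1144
q_6 = 857 ≤ 994 < 1144 = q_7, so the answer is 30637/857.

30637/857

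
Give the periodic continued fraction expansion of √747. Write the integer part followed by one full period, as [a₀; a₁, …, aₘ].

a₀ = ⌊√747⌋ = 27.
With m₀=0, d₀=1 and mₖ₊₁ = dₖaₖ − mₖ, dₖ₊₁ = (n − mₖ₊₁²)/dₖ, aₖ₊₁ = ⌊(a₀+mₖ₊₁)/dₖ₊₁⌋:
  k=1: m=27, d=18, a=3
  k=2: m=27, d=1, a=54
d=1 and a=2a₀=54 at k=2, so the next step gives (m, d) = (27, 18) again — its k=1 value — and the period has length 2.

[27; 3, 54]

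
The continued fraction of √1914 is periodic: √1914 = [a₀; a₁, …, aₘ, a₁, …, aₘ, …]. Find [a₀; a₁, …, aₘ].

[43; 1, 2, 1, 86]

a₀ = ⌊√1914⌋ = 43.
With m₀=0, d₀=1 and mₖ₊₁ = dₖaₖ − mₖ, dₖ₊₁ = (n − mₖ₊₁²)/dₖ, aₖ₊₁ = ⌊(a₀+mₖ₊₁)/dₖ₊₁⌋:
  k=1: m=43, d=65, a=1
  k=2: m=22, d=22, a=2
  k=3: m=22, d=65, a=1
  k=4: m=43, d=1, a=86
d=1 and a=2a₀=86 at k=4, so the next step gives (m, d) = (43, 65) again — its k=1 value — and the period has length 4.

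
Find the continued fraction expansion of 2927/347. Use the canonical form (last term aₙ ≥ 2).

2927 = 8·347 + 151
347 = 2·151 + 45
151 = 3·45 + 16
45 = 2·16 + 13
16 = 1·13 + 3
13 = 4·3 + 1
3 = 3·1 + 0  (stop)
So 2927/347 = [8; 2, 3, 2, 1, 4, 3].

[8; 2, 3, 2, 1, 4, 3]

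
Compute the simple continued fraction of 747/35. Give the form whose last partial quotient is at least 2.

747 = 21*35 + 12
35 = 2*12 + 11
12 = 1*11 + 1
11 = 11*1 + 0  (stop)
So 747/35 = [21; 2, 1, 11].

[21; 2, 1, 11]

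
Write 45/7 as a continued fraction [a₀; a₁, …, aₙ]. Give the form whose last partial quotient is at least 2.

[6; 2, 3]

45 = 6×7 + 3
7 = 2×3 + 1
3 = 3×1 + 0  (stop)
So 45/7 = [6; 2, 3].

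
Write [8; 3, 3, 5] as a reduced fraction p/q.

Fold from the inside: start with 5/1.
  3 + 1/5 = 16/5
  3 + 5/16 = 53/16
  8 + 16/53 = 440/53

440/53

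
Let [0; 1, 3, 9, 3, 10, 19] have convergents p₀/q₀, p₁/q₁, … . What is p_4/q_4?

Using pₖ = aₖpₖ₋₁ + pₖ₋₂, qₖ = aₖqₖ₋₁ + qₖ₋₂ (with p₋₁=1, p₋₂=0, q₋₁=0, q₋₂=1):
  k=0: a=0, p=0, q=1
  k=1: a=1, p=1, q=1
  k=2: a=3, p=3, q=4
  k=3: a=9, p=28, q=37
  k=4: a=3, p=87, q=115

87/115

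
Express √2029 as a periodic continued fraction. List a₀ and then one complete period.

a₀ = ⌊√2029⌋ = 45.
With m₀=0, d₀=1 and mₖ₊₁ = dₖaₖ − mₖ, dₖ₊₁ = (n − mₖ₊₁²)/dₖ, aₖ₊₁ = ⌊(a₀+mₖ₊₁)/dₖ₊₁⌋:
  k=1: m=45, d=4, a=22
  k=2: m=43, d=45, a=1
  k=3: m=2, d=45, a=1
  k=4: m=43, d=4, a=22
  k=5: m=45, d=1, a=90
d=1 and a=2a₀=90 at k=5, so the next step gives (m, d) = (45, 4) again — its k=1 value — and the period has length 5.

[45; 22, 1, 1, 22, 90]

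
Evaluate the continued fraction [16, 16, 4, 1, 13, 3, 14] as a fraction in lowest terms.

790365/49208

Fold from the inside: start with 14/1.
  3 + 1/14 = 43/14
  13 + 14/43 = 573/43
  1 + 43/573 = 616/573
  4 + 573/616 = 3037/616
  16 + 616/3037 = 49208/3037
  16 + 3037/49208 = 790365/49208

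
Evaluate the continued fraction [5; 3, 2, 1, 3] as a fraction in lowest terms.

Using pₖ = aₖpₖ₋₁ + pₖ₋₂ and qₖ = aₖqₖ₋₁ + qₖ₋₂:
  k=0: a=5, p=5, q=1
  k=1: a=3, p=16, q=3
  k=2: a=2, p=37, q=7
  k=3: a=1, p=53, q=10
  k=4: a=3, p=196, q=37

196/37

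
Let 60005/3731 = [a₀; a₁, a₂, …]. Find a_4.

60005 = 16·3731 + 309   →  a_0 = 16
3731 = 12·309 + 23   →  a_1 = 12
309 = 13·23 + 10   →  a_2 = 13
23 = 2·10 + 3   →  a_3 = 2
10 = 3·3 + 1   →  a_4 = 3

3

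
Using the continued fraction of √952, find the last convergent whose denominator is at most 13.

216/7

√952 = [30; 1, 5, 1, 6, 1, 5, 1, 60, …] (period length 8).
Convergents:
  p_0/q_0 = 30/1
  p_1/q_1 = 31/1
  p_2/q_2 = 185/6
  p_3/q_3 = 216/7
  p_4/q_4 = 1481/48
q_3 = 7 ≤ 13 < 48 = q_4, so the answer is 216/7.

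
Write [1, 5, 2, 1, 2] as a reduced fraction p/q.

Using pₖ = aₖpₖ₋₁ + pₖ₋₂ and qₖ = aₖqₖ₋₁ + qₖ₋₂:
  k=0: a=1, p=1, q=1
  k=1: a=5, p=6, q=5
  k=2: a=2, p=13, q=11
  k=3: a=1, p=19, q=16
  k=4: a=2, p=51, q=43

51/43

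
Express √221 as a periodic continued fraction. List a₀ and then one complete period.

a₀ = ⌊√221⌋ = 14.
With m₀=0, d₀=1 and mₖ₊₁ = dₖaₖ − mₖ, dₖ₊₁ = (n − mₖ₊₁²)/dₖ, aₖ₊₁ = ⌊(a₀+mₖ₊₁)/dₖ₊₁⌋:
  k=1: m=14, d=25, a=1
  k=2: m=11, d=4, a=6
  k=3: m=13, d=13, a=2
  k=4: m=13, d=4, a=6
  k=5: m=11, d=25, a=1
  k=6: m=14, d=1, a=28
d=1 and a=2a₀=28 at k=6, so the next step gives (m, d) = (14, 25) again — its k=1 value — and the period has length 6.

[14; 1, 6, 2, 6, 1, 28]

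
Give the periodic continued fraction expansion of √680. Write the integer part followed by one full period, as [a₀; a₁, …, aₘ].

a₀ = ⌊√680⌋ = 26.
With m₀=0, d₀=1 and mₖ₊₁ = dₖaₖ − mₖ, dₖ₊₁ = (n − mₖ₊₁²)/dₖ, aₖ₊₁ = ⌊(a₀+mₖ₊₁)/dₖ₊₁⌋:
  k=1: m=26, d=4, a=13
  k=2: m=26, d=1, a=52
d=1 and a=2a₀=52 at k=2, so the next step gives (m, d) = (26, 4) again — its k=1 value — and the period has length 2.

[26; 13, 52]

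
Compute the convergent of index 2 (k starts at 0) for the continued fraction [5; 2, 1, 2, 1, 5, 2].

16/3

Using pₖ = aₖpₖ₋₁ + pₖ₋₂, qₖ = aₖqₖ₋₁ + qₖ₋₂ (with p₋₁=1, p₋₂=0, q₋₁=0, q₋₂=1):
  k=0: a=5, p=5, q=1
  k=1: a=2, p=11, q=2
  k=2: a=1, p=16, q=3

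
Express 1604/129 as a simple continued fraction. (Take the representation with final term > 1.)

1604 = 12×129 + 56
129 = 2×56 + 17
56 = 3×17 + 5
17 = 3×5 + 2
5 = 2×2 + 1
2 = 2×1 + 0  (stop)
So 1604/129 = [12; 2, 3, 3, 2, 2].

[12; 2, 3, 3, 2, 2]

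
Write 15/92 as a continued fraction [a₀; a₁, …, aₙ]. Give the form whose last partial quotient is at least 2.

15 = 0×92 + 15
92 = 6×15 + 2
15 = 7×2 + 1
2 = 2×1 + 0  (stop)
So 15/92 = [0; 6, 7, 2].

[0; 6, 7, 2]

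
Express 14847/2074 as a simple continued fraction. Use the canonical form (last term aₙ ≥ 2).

[7; 6, 3, 3, 2, 4, 3]

14847 = 7×2074 + 329
2074 = 6×329 + 100
329 = 3×100 + 29
100 = 3×29 + 13
29 = 2×13 + 3
13 = 4×3 + 1
3 = 3×1 + 0  (stop)
So 14847/2074 = [7; 6, 3, 3, 2, 4, 3].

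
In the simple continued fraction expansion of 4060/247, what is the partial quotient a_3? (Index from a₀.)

4060 = 16·247 + 108   →  a_0 = 16
247 = 2·108 + 31   →  a_1 = 2
108 = 3·31 + 15   →  a_2 = 3
31 = 2·15 + 1   →  a_3 = 2

2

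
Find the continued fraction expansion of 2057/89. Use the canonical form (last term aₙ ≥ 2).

[23; 8, 1, 9]

2057 = 23×89 + 10
89 = 8×10 + 9
10 = 1×9 + 1
9 = 9×1 + 0  (stop)
So 2057/89 = [23; 8, 1, 9].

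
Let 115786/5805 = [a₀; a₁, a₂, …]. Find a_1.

115786 = 19·5805 + 5491   →  a_0 = 19
5805 = 1·5491 + 314   →  a_1 = 1

1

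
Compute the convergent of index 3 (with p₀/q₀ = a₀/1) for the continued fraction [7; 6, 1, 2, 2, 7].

143/20

Using pₖ = aₖpₖ₋₁ + pₖ₋₂, qₖ = aₖqₖ₋₁ + qₖ₋₂ (with p₋₁=1, p₋₂=0, q₋₁=0, q₋₂=1):
  k=0: a=7, p=7, q=1
  k=1: a=6, p=43, q=6
  k=2: a=1, p=50, q=7
  k=3: a=2, p=143, q=20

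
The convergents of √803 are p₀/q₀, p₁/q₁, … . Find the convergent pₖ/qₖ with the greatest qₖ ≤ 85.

2352/83

√803 = [28; 2, 1, 27, 1, 2, 56, …] (period length 6).
Convergents:
  p_0/q_0 = 28/1
  p_1/q_1 = 57/2
  p_2/q_2 = 85/3
  p_3/q_3 = 2352/83
  p_4/q_4 = 2437/86
q_3 = 83 ≤ 85 < 86 = q_4, so the answer is 2352/83.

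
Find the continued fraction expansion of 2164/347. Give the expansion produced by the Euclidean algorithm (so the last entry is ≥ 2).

[6; 4, 4, 3, 6]

2164 = 6*347 + 82
347 = 4*82 + 19
82 = 4*19 + 6
19 = 3*6 + 1
6 = 6*1 + 0  (stop)
So 2164/347 = [6; 4, 4, 3, 6].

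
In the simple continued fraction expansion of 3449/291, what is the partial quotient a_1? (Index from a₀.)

1

3449 = 11·291 + 248   →  a_0 = 11
291 = 1·248 + 43   →  a_1 = 1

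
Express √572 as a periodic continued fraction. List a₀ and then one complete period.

a₀ = ⌊√572⌋ = 23.
With m₀=0, d₀=1 and mₖ₊₁ = dₖaₖ − mₖ, dₖ₊₁ = (n − mₖ₊₁²)/dₖ, aₖ₊₁ = ⌊(a₀+mₖ₊₁)/dₖ₊₁⌋:
  k=1: m=23, d=43, a=1
  k=2: m=20, d=4, a=10
  k=3: m=20, d=43, a=1
  k=4: m=23, d=1, a=46
d=1 and a=2a₀=46 at k=4, so the next step gives (m, d) = (23, 43) again — its k=1 value — and the period has length 4.

[23; 1, 10, 1, 46]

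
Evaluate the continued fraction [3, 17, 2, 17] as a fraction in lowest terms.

Fold from the inside: start with 17/1.
  2 + 1/17 = 35/17
  17 + 17/35 = 612/35
  3 + 35/612 = 1871/612

1871/612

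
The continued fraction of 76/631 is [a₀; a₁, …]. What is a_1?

8

76 = 0·631 + 76   →  a_0 = 0
631 = 8·76 + 23   →  a_1 = 8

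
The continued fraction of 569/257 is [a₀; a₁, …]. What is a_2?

569 = 2·257 + 55   →  a_0 = 2
257 = 4·55 + 37   →  a_1 = 4
55 = 1·37 + 18   →  a_2 = 1

1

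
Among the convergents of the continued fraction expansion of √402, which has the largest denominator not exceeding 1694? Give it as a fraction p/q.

√402 = [20; 20, 40, …] (period length 2).
Convergents:
  p_0/q_0 = 20/1
  p_1/q_1 = 401/20
  p_2/q_2 = 16060/801
  p_3/q_3 = 321601/16040
q_2 = 801 ≤ 1694 < 16040 = q_3, so the answer is 16060/801.

16060/801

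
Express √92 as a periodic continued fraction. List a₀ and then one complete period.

a₀ = ⌊√92⌋ = 9.
With m₀=0, d₀=1 and mₖ₊₁ = dₖaₖ − mₖ, dₖ₊₁ = (n − mₖ₊₁²)/dₖ, aₖ₊₁ = ⌊(a₀+mₖ₊₁)/dₖ₊₁⌋:
  k=1: m=9, d=11, a=1
  k=2: m=2, d=8, a=1
  k=3: m=6, d=7, a=2
  k=4: m=8, d=4, a=4
  k=5: m=8, d=7, a=2
  k=6: m=6, d=8, a=1
  k=7: m=2, d=11, a=1
  k=8: m=9, d=1, a=18
d=1 and a=2a₀=18 at k=8, so the next step gives (m, d) = (9, 11) again — its k=1 value — and the period has length 8.

[9; 1, 1, 2, 4, 2, 1, 1, 18]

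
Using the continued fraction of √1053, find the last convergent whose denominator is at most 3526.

84305/2598

√1053 = [32; 2, 4, 2, 64, …] (period length 4).
Convergents:
  p_0/q_0 = 32/1
  p_1/q_1 = 65/2
  p_2/q_2 = 292/9
  p_3/q_3 = 649/20
  p_4/q_4 = 41828/1289
  p_5/q_5 = 84305/2598
  p_6/q_6 = 379048/11681
q_5 = 2598 ≤ 3526 < 11681 = q_6, so the answer is 84305/2598.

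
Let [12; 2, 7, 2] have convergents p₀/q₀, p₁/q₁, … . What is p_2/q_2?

187/15

Using pₖ = aₖpₖ₋₁ + pₖ₋₂, qₖ = aₖqₖ₋₁ + qₖ₋₂ (with p₋₁=1, p₋₂=0, q₋₁=0, q₋₂=1):
  k=0: a=12, p=12, q=1
  k=1: a=2, p=25, q=2
  k=2: a=7, p=187, q=15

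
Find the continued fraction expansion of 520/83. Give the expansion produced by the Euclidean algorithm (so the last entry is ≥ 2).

520 = 6·83 + 22
83 = 3·22 + 17
22 = 1·17 + 5
17 = 3·5 + 2
5 = 2·2 + 1
2 = 2·1 + 0  (stop)
So 520/83 = [6; 3, 1, 3, 2, 2].

[6; 3, 1, 3, 2, 2]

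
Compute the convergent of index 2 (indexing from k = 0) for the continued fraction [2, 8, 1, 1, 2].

19/9

Using pₖ = aₖpₖ₋₁ + pₖ₋₂, qₖ = aₖqₖ₋₁ + qₖ₋₂ (with p₋₁=1, p₋₂=0, q₋₁=0, q₋₂=1):
  k=0: a=2, p=2, q=1
  k=1: a=8, p=17, q=8
  k=2: a=1, p=19, q=9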